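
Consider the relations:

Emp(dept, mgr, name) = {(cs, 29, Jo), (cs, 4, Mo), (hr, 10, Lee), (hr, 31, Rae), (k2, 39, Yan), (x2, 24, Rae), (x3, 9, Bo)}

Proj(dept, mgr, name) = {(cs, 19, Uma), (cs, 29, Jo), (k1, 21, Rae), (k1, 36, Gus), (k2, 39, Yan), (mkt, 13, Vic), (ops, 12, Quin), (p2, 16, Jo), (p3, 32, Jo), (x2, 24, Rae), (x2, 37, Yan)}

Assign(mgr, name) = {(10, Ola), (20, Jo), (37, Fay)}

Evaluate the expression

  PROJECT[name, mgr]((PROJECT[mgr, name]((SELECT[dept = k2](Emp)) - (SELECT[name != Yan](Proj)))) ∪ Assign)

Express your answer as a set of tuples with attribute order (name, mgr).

{(Fay, 37), (Jo, 20), (Ola, 10), (Yan, 39)}

Apply σ_{dept = k2}; surviving tuples: {(k2, 39, Yan)}
Apply σ_{name != Yan}; surviving tuples: {(cs, 19, Uma), (cs, 29, Jo), (k1, 21, Rae), (k1, 36, Gus), (mkt, 13, Vic), (ops, 12, Quin), (p2, 16, Jo), (p3, 32, Jo), (x2, 24, Rae)}
Taking the difference: {(k2, 39, Yan)}
Keep only column(s) mgr, name: {(39, Yan)}
Taking the union: {(10, Ola), (20, Jo), (37, Fay), (39, Yan)}
Keep only column(s) name, mgr: {(Fay, 37), (Jo, 20), (Ola, 10), (Yan, 39)}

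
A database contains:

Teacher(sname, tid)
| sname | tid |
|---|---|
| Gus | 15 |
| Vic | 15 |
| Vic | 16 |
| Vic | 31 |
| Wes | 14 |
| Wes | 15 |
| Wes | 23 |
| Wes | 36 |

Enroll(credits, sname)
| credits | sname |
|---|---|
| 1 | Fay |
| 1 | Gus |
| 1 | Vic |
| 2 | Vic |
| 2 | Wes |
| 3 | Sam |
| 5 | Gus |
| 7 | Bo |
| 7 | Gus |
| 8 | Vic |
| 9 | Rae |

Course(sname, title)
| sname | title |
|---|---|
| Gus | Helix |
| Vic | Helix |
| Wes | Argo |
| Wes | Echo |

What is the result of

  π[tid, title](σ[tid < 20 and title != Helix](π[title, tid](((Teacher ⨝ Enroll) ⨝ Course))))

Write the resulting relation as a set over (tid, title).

{(14, Argo), (14, Echo), (15, Argo), (15, Echo)}

Teacher ⋈ Enroll (natural join on sname): {(Gus, 15, 1), (Gus, 15, 5), (Gus, 15, 7), (Vic, 15, 1), (Vic, 15, 2), (Vic, 15, 8), (Vic, 16, 1), (Vic, 16, 2), (Vic, 16, 8), (Vic, 31, 1), (Vic, 31, 2), (Vic, 31, 8), (Wes, 14, 2), (Wes, 15, 2), (Wes, 23, 2), (Wes, 36, 2)}
(Teacher ⨝ Enroll) ⋈ Course (natural join on sname): {(Gus, 15, 1, Helix), (Gus, 15, 5, Helix), (Gus, 15, 7, Helix), (Vic, 15, 1, Helix), (Vic, 15, 2, Helix), (Vic, 15, 8, Helix), (Vic, 16, 1, Helix), (Vic, 16, 2, Helix), (Vic, 16, 8, Helix), (Vic, 31, 1, Helix), (Vic, 31, 2, Helix), (Vic, 31, 8, Helix), (Wes, 14, 2, Argo), (Wes, 14, 2, Echo), (Wes, 15, 2, Argo), (Wes, 15, 2, Echo), (Wes, 23, 2, Argo), (Wes, 23, 2, Echo), (Wes, 36, 2, Argo), (Wes, 36, 2, Echo)}
π_{title, tid} gives {(Argo, 14), (Argo, 15), (Argo, 23), (Argo, 36), (Echo, 14), (Echo, 15), (Echo, 23), (Echo, 36), (Helix, 15), (Helix, 16), (Helix, 31)} (9 duplicate(s) eliminated).
Filtering on tid < 20 and title != Helix leaves {(Argo, 14), (Argo, 15), (Echo, 14), (Echo, 15)}.
π_{tid, title} gives {(14, Argo), (14, Echo), (15, Argo), (15, Echo)}.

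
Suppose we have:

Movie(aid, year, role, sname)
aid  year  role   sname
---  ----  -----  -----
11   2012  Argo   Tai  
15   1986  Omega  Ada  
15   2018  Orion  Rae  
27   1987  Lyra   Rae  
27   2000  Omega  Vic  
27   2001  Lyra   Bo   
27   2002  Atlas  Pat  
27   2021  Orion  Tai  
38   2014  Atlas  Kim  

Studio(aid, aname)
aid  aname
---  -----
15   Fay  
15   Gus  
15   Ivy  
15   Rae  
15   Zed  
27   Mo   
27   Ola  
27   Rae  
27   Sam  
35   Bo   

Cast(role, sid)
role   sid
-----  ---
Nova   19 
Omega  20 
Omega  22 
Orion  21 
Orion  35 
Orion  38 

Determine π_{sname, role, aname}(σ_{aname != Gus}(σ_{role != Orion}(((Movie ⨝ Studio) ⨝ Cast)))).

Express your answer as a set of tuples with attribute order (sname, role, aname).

{(Ada, Omega, Fay), (Ada, Omega, Ivy), (Ada, Omega, Rae), (Ada, Omega, Zed), (Vic, Omega, Mo), (Vic, Omega, Ola), (Vic, Omega, Rae), (Vic, Omega, Sam)}

Natural join on aid: {(15, 1986, Omega, Ada, Fay), (15, 1986, Omega, Ada, Gus), (15, 1986, Omega, Ada, Ivy), (15, 1986, Omega, Ada, Rae), (15, 1986, Omega, Ada, Zed), (15, 2018, Orion, Rae, Fay), (15, 2018, Orion, Rae, Gus), (15, 2018, Orion, Rae, Ivy), (15, 2018, Orion, Rae, Rae), (15, 2018, Orion, Rae, Zed), (27, 1987, Lyra, Rae, Mo), (27, 1987, Lyra, Rae, Ola), (27, 1987, Lyra, Rae, Rae), (27, 1987, Lyra, Rae, Sam), (27, 2000, Omega, Vic, Mo), (27, 2000, Omega, Vic, Ola), (27, 2000, Omega, Vic, Rae), (27, 2000, Omega, Vic, Sam), (27, 2001, Lyra, Bo, Mo), (27, 2001, Lyra, Bo, Ola), (27, 2001, Lyra, Bo, Rae), (27, 2001, Lyra, Bo, Sam), (27, 2002, Atlas, Pat, Mo), (27, 2002, Atlas, Pat, Ola), (27, 2002, Atlas, Pat, Rae), (27, 2002, Atlas, Pat, Sam), (27, 2021, Orion, Tai, Mo), (27, 2021, Orion, Tai, Ola), (27, 2021, Orion, Tai, Rae), (27, 2021, Orion, Tai, Sam)}
Natural join on role: {(15, 1986, Omega, Ada, Fay, 20), (15, 1986, Omega, Ada, Fay, 22), (15, 1986, Omega, Ada, Gus, 20), (15, 1986, Omega, Ada, Gus, 22), (15, 1986, Omega, Ada, Ivy, 20), (15, 1986, Omega, Ada, Ivy, 22), (15, 1986, Omega, Ada, Rae, 20), (15, 1986, Omega, Ada, Rae, 22), (15, 1986, Omega, Ada, Zed, 20), (15, 1986, Omega, Ada, Zed, 22), (15, 2018, Orion, Rae, Fay, 21), (15, 2018, Orion, Rae, Fay, 35), (15, 2018, Orion, Rae, Fay, 38), (15, 2018, Orion, Rae, Gus, 21), (15, 2018, Orion, Rae, Gus, 35), (15, 2018, Orion, Rae, Gus, 38), (15, 2018, Orion, Rae, Ivy, 21), (15, 2018, Orion, Rae, Ivy, 35), (15, 2018, Orion, Rae, Ivy, 38), (15, 2018, Orion, Rae, Rae, 21), (15, 2018, Orion, Rae, Rae, 35), (15, 2018, Orion, Rae, Rae, 38), (15, 2018, Orion, Rae, Zed, 21), (15, 2018, Orion, Rae, Zed, 35), (15, 2018, Orion, Rae, Zed, 38), (27, 2000, Omega, Vic, Mo, 20), (27, 2000, Omega, Vic, Mo, 22), (27, 2000, Omega, Vic, Ola, 20), (27, 2000, Omega, Vic, Ola, 22), (27, 2000, Omega, Vic, Rae, 20), (27, 2000, Omega, Vic, Rae, 22), (27, 2000, Omega, Vic, Sam, 20), (27, 2000, Omega, Vic, Sam, 22), (27, 2021, Orion, Tai, Mo, 21), (27, 2021, Orion, Tai, Mo, 35), (27, 2021, Orion, Tai, Mo, 38), (27, 2021, Orion, Tai, Ola, 21), (27, 2021, Orion, Tai, Ola, 35), (27, 2021, Orion, Tai, Ola, 38), (27, 2021, Orion, Tai, Rae, 21), (27, 2021, Orion, Tai, Rae, 35), (27, 2021, Orion, Tai, Rae, 38), (27, 2021, Orion, Tai, Sam, 21), (27, 2021, Orion, Tai, Sam, 35), (27, 2021, Orion, Tai, Sam, 38)}
σ[role != Orion]: keep tuples satisfying role != Orion → {(15, 1986, Omega, Ada, Fay, 20), (15, 1986, Omega, Ada, Fay, 22), (15, 1986, Omega, Ada, Gus, 20), (15, 1986, Omega, Ada, Gus, 22), (15, 1986, Omega, Ada, Ivy, 20), (15, 1986, Omega, Ada, Ivy, 22), (15, 1986, Omega, Ada, Rae, 20), (15, 1986, Omega, Ada, Rae, 22), (15, 1986, Omega, Ada, Zed, 20), (15, 1986, Omega, Ada, Zed, 22), (27, 2000, Omega, Vic, Mo, 20), (27, 2000, Omega, Vic, Mo, 22), (27, 2000, Omega, Vic, Ola, 20), (27, 2000, Omega, Vic, Ola, 22), (27, 2000, Omega, Vic, Rae, 20), (27, 2000, Omega, Vic, Rae, 22), (27, 2000, Omega, Vic, Sam, 20), (27, 2000, Omega, Vic, Sam, 22)}
σ[aname != Gus]: keep tuples satisfying aname != Gus → {(15, 1986, Omega, Ada, Fay, 20), (15, 1986, Omega, Ada, Fay, 22), (15, 1986, Omega, Ada, Ivy, 20), (15, 1986, Omega, Ada, Ivy, 22), (15, 1986, Omega, Ada, Rae, 20), (15, 1986, Omega, Ada, Rae, 22), (15, 1986, Omega, Ada, Zed, 20), (15, 1986, Omega, Ada, Zed, 22), (27, 2000, Omega, Vic, Mo, 20), (27, 2000, Omega, Vic, Mo, 22), (27, 2000, Omega, Vic, Ola, 20), (27, 2000, Omega, Vic, Ola, 22), (27, 2000, Omega, Vic, Rae, 20), (27, 2000, Omega, Vic, Rae, 22), (27, 2000, Omega, Vic, Sam, 20), (27, 2000, Omega, Vic, Sam, 22)}
Projecting to sname, role, aname (8 duplicate(s) eliminated): {(Ada, Omega, Fay), (Ada, Omega, Ivy), (Ada, Omega, Rae), (Ada, Omega, Zed), (Vic, Omega, Mo), (Vic, Omega, Ola), (Vic, Omega, Rae), (Vic, Omega, Sam)}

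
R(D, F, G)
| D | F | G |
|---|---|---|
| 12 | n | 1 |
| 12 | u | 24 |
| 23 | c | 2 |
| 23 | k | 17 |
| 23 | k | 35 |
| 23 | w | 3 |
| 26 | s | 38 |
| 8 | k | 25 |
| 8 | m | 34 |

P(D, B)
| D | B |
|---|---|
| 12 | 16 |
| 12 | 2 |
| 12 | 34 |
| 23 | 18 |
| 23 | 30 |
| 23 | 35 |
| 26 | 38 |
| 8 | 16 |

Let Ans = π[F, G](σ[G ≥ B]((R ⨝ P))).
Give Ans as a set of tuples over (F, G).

R ⋈ P (natural join on D): {(12, n, 1, 16), (12, n, 1, 2), (12, n, 1, 34), (12, u, 24, 16), (12, u, 24, 2), (12, u, 24, 34), (23, c, 2, 18), (23, c, 2, 30), (23, c, 2, 35), (23, k, 17, 18), (23, k, 17, 30), (23, k, 17, 35), (23, k, 35, 18), (23, k, 35, 30), (23, k, 35, 35), (23, w, 3, 18), (23, w, 3, 30), (23, w, 3, 35), (26, s, 38, 38), (8, k, 25, 16), (8, m, 34, 16)}
Filtering on G ≥ B leaves {(12, u, 24, 16), (12, u, 24, 2), (23, k, 35, 18), (23, k, 35, 30), (23, k, 35, 35), (26, s, 38, 38), (8, k, 25, 16), (8, m, 34, 16)}.
π[F, G]: project onto (F, G) (3 duplicate(s) eliminated) → {(k, 25), (k, 35), (m, 34), (s, 38), (u, 24)}

{(k, 25), (k, 35), (m, 34), (s, 38), (u, 24)}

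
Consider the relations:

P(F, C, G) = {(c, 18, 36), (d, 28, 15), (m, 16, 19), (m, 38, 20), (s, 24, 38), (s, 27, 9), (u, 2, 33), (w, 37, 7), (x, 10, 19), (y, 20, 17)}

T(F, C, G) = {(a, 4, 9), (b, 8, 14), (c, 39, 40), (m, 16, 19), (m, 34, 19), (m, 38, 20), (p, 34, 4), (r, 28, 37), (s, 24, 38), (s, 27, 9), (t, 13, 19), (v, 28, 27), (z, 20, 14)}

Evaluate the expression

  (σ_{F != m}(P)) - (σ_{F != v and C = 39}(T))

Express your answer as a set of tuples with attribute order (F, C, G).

Filtering on F != m leaves {(c, 18, 36), (d, 28, 15), (s, 24, 38), (s, 27, 9), (u, 2, 33), (w, 37, 7), (x, 10, 19), (y, 20, 17)}.
Filtering on F != v and C = 39 leaves {(c, 39, 40)}.
Set difference of the two operands is {(c, 18, 36), (d, 28, 15), (s, 24, 38), (s, 27, 9), (u, 2, 33), (w, 37, 7), (x, 10, 19), (y, 20, 17)}.

{(c, 18, 36), (d, 28, 15), (s, 24, 38), (s, 27, 9), (u, 2, 33), (w, 37, 7), (x, 10, 19), (y, 20, 17)}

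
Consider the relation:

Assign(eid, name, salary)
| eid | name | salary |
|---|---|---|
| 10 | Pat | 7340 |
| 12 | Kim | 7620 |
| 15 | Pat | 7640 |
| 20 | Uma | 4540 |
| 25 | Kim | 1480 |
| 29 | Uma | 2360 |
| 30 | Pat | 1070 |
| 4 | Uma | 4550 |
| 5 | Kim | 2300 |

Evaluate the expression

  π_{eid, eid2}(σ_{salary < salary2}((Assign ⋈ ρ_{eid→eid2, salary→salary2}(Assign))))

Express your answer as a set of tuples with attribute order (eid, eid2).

{(10, 15), (20, 4), (25, 12), (25, 5), (29, 20), (29, 4), (30, 10), (30, 15), (5, 12)}

ρ[eid→eid2, salary→salary2]: schema becomes (eid2, name, salary2); tuples unchanged.
Joining Assign and ρ_{eid→eid2, salary→salary2}(Assign) on name yields {(10, Pat, 7340, 10, 7340), (10, Pat, 7340, 15, 7640), (10, Pat, 7340, 30, 1070), (12, Kim, 7620, 12, 7620), (12, Kim, 7620, 25, 1480), (12, Kim, 7620, 5, 2300), (15, Pat, 7640, 10, 7340), (15, Pat, 7640, 15, 7640), (15, Pat, 7640, 30, 1070), (20, Uma, 4540, 20, 4540), (20, Uma, 4540, 29, 2360), (20, Uma, 4540, 4, 4550), (25, Kim, 1480, 12, 7620), (25, Kim, 1480, 25, 1480), (25, Kim, 1480, 5, 2300), (29, Uma, 2360, 20, 4540), (29, Uma, 2360, 29, 2360), (29, Uma, 2360, 4, 4550), (30, Pat, 1070, 10, 7340), (30, Pat, 1070, 15, 7640), (30, Pat, 1070, 30, 1070), (4, Uma, 4550, 20, 4540), (4, Uma, 4550, 29, 2360), (4, Uma, 4550, 4, 4550), (5, Kim, 2300, 12, 7620), (5, Kim, 2300, 25, 1480), (5, Kim, 2300, 5, 2300)}.
Selection salary < salary2: {(10, Pat, 7340, 15, 7640), (20, Uma, 4540, 4, 4550), (25, Kim, 1480, 12, 7620), (25, Kim, 1480, 5, 2300), (29, Uma, 2360, 20, 4540), (29, Uma, 2360, 4, 4550), (30, Pat, 1070, 10, 7340), (30, Pat, 1070, 15, 7640), (5, Kim, 2300, 12, 7620)}
π_{eid, eid2} gives {(10, 15), (20, 4), (25, 12), (25, 5), (29, 20), (29, 4), (30, 10), (30, 15), (5, 12)}.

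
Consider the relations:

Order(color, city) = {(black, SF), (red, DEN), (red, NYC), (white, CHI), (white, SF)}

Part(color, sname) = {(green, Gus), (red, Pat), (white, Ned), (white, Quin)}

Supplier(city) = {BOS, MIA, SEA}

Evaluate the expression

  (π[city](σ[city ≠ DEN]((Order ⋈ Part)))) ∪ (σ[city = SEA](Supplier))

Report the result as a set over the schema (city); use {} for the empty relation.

{CHI, NYC, SEA, SF}

Natural join on color: {(red, DEN, Pat), (red, NYC, Pat), (white, CHI, Ned), (white, CHI, Quin), (white, SF, Ned), (white, SF, Quin)}
Filtering on city ≠ DEN leaves {(red, NYC, Pat), (white, CHI, Ned), (white, CHI, Quin), (white, SF, Ned), (white, SF, Quin)}.
π[city]: project onto (city) (2 duplicate(s) eliminated) → {CHI, NYC, SF}
Filtering on city = SEA leaves {SEA}.
Taking the union: {CHI, NYC, SEA, SF}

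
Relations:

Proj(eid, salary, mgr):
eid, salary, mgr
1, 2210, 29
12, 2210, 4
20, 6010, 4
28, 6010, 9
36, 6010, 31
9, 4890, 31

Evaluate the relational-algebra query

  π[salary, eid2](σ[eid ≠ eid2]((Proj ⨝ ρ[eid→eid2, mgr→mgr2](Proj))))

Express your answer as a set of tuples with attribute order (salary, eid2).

ρ[eid→eid2, mgr→mgr2]: schema becomes (eid2, salary, mgr2); tuples unchanged.
Joining Proj and ρ[eid→eid2, mgr→mgr2](Proj) on salary yields {(1, 2210, 29, 1, 29), (1, 2210, 29, 12, 4), (12, 2210, 4, 1, 29), (12, 2210, 4, 12, 4), (20, 6010, 4, 20, 4), (20, 6010, 4, 28, 9), (20, 6010, 4, 36, 31), (28, 6010, 9, 20, 4), (28, 6010, 9, 28, 9), (28, 6010, 9, 36, 31), (36, 6010, 31, 20, 4), (36, 6010, 31, 28, 9), (36, 6010, 31, 36, 31), (9, 4890, 31, 9, 31)}.
σ[eid ≠ eid2]: keep tuples satisfying eid ≠ eid2 → {(1, 2210, 29, 12, 4), (12, 2210, 4, 1, 29), (20, 6010, 4, 28, 9), (20, 6010, 4, 36, 31), (28, 6010, 9, 20, 4), (28, 6010, 9, 36, 31), (36, 6010, 31, 20, 4), (36, 6010, 31, 28, 9)}
π_{salary, eid2} gives {(2210, 1), (2210, 12), (6010, 20), (6010, 28), (6010, 36)} (3 duplicate(s) eliminated).

{(2210, 1), (2210, 12), (6010, 20), (6010, 28), (6010, 36)}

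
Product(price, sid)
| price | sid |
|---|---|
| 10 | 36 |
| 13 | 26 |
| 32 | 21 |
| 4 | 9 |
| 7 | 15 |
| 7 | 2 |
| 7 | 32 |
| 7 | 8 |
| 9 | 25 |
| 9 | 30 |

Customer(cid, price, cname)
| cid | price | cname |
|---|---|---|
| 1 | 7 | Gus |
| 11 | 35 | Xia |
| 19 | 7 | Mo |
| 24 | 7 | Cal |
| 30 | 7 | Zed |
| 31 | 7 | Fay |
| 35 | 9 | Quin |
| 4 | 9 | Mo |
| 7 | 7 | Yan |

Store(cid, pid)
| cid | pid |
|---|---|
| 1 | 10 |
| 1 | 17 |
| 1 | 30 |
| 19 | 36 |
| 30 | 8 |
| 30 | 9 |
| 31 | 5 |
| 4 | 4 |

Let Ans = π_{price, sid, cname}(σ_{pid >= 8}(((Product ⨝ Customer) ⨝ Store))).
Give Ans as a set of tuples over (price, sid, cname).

{(7, 15, Gus), (7, 15, Mo), (7, 15, Zed), (7, 2, Gus), (7, 2, Mo), (7, 2, Zed), (7, 32, Gus), (7, 32, Mo), (7, 32, Zed), (7, 8, Gus), (7, 8, Mo), (7, 8, Zed)}

Product ⋈ Customer (natural join on price): {(7, 15, 1, Gus), (7, 15, 19, Mo), (7, 15, 24, Cal), (7, 15, 30, Zed), (7, 15, 31, Fay), (7, 15, 7, Yan), (7, 2, 1, Gus), (7, 2, 19, Mo), (7, 2, 24, Cal), (7, 2, 30, Zed), (7, 2, 31, Fay), (7, 2, 7, Yan), (7, 32, 1, Gus), (7, 32, 19, Mo), (7, 32, 24, Cal), (7, 32, 30, Zed), (7, 32, 31, Fay), (7, 32, 7, Yan), (7, 8, 1, Gus), (7, 8, 19, Mo), (7, 8, 24, Cal), (7, 8, 30, Zed), (7, 8, 31, Fay), (7, 8, 7, Yan), (9, 25, 35, Quin), (9, 25, 4, Mo), (9, 30, 35, Quin), (9, 30, 4, Mo)}
(Product ⨝ Customer) ⋈ Store (natural join on cid): {(7, 15, 1, Gus, 10), (7, 15, 1, Gus, 17), (7, 15, 1, Gus, 30), (7, 15, 19, Mo, 36), (7, 15, 30, Zed, 8), (7, 15, 30, Zed, 9), (7, 15, 31, Fay, 5), (7, 2, 1, Gus, 10), (7, 2, 1, Gus, 17), (7, 2, 1, Gus, 30), (7, 2, 19, Mo, 36), (7, 2, 30, Zed, 8), (7, 2, 30, Zed, 9), (7, 2, 31, Fay, 5), (7, 32, 1, Gus, 10), (7, 32, 1, Gus, 17), (7, 32, 1, Gus, 30), (7, 32, 19, Mo, 36), (7, 32, 30, Zed, 8), (7, 32, 30, Zed, 9), (7, 32, 31, Fay, 5), (7, 8, 1, Gus, 10), (7, 8, 1, Gus, 17), (7, 8, 1, Gus, 30), (7, 8, 19, Mo, 36), (7, 8, 30, Zed, 8), (7, 8, 30, Zed, 9), (7, 8, 31, Fay, 5), (9, 25, 4, Mo, 4), (9, 30, 4, Mo, 4)}
Selection pid >= 8: {(7, 15, 1, Gus, 10), (7, 15, 1, Gus, 17), (7, 15, 1, Gus, 30), (7, 15, 19, Mo, 36), (7, 15, 30, Zed, 8), (7, 15, 30, Zed, 9), (7, 2, 1, Gus, 10), (7, 2, 1, Gus, 17), (7, 2, 1, Gus, 30), (7, 2, 19, Mo, 36), (7, 2, 30, Zed, 8), (7, 2, 30, Zed, 9), (7, 32, 1, Gus, 10), (7, 32, 1, Gus, 17), (7, 32, 1, Gus, 30), (7, 32, 19, Mo, 36), (7, 32, 30, Zed, 8), (7, 32, 30, Zed, 9), (7, 8, 1, Gus, 10), (7, 8, 1, Gus, 17), (7, 8, 1, Gus, 30), (7, 8, 19, Mo, 36), (7, 8, 30, Zed, 8), (7, 8, 30, Zed, 9)}
Projecting to price, sid, cname (12 duplicate(s) eliminated): {(7, 15, Gus), (7, 15, Mo), (7, 15, Zed), (7, 2, Gus), (7, 2, Mo), (7, 2, Zed), (7, 32, Gus), (7, 32, Mo), (7, 32, Zed), (7, 8, Gus), (7, 8, Mo), (7, 8, Zed)}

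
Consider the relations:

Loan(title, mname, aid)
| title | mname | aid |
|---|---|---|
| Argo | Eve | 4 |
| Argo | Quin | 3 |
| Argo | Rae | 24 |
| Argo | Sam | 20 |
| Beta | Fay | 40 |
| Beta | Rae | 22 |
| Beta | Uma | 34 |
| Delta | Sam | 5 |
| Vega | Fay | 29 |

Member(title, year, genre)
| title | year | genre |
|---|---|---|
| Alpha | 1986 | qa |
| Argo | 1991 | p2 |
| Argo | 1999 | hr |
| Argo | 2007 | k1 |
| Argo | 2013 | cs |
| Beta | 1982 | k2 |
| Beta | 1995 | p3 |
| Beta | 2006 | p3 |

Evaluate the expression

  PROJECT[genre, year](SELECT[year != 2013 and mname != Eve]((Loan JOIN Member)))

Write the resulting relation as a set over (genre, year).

{(hr, 1999), (k1, 2007), (k2, 1982), (p2, 1991), (p3, 1995), (p3, 2006)}

Loan ⋈ Member (natural join on title): {(Argo, Eve, 4, 1991, p2), (Argo, Eve, 4, 1999, hr), (Argo, Eve, 4, 2007, k1), (Argo, Eve, 4, 2013, cs), (Argo, Quin, 3, 1991, p2), (Argo, Quin, 3, 1999, hr), (Argo, Quin, 3, 2007, k1), (Argo, Quin, 3, 2013, cs), (Argo, Rae, 24, 1991, p2), (Argo, Rae, 24, 1999, hr), (Argo, Rae, 24, 2007, k1), (Argo, Rae, 24, 2013, cs), (Argo, Sam, 20, 1991, p2), (Argo, Sam, 20, 1999, hr), (Argo, Sam, 20, 2007, k1), (Argo, Sam, 20, 2013, cs), (Beta, Fay, 40, 1982, k2), (Beta, Fay, 40, 1995, p3), (Beta, Fay, 40, 2006, p3), (Beta, Rae, 22, 1982, k2), (Beta, Rae, 22, 1995, p3), (Beta, Rae, 22, 2006, p3), (Beta, Uma, 34, 1982, k2), (Beta, Uma, 34, 1995, p3), (Beta, Uma, 34, 2006, p3)}
Selection year != 2013 and mname != Eve: {(Argo, Quin, 3, 1991, p2), (Argo, Quin, 3, 1999, hr), (Argo, Quin, 3, 2007, k1), (Argo, Rae, 24, 1991, p2), (Argo, Rae, 24, 1999, hr), (Argo, Rae, 24, 2007, k1), (Argo, Sam, 20, 1991, p2), (Argo, Sam, 20, 1999, hr), (Argo, Sam, 20, 2007, k1), (Beta, Fay, 40, 1982, k2), (Beta, Fay, 40, 1995, p3), (Beta, Fay, 40, 2006, p3), (Beta, Rae, 22, 1982, k2), (Beta, Rae, 22, 1995, p3), (Beta, Rae, 22, 2006, p3), (Beta, Uma, 34, 1982, k2), (Beta, Uma, 34, 1995, p3), (Beta, Uma, 34, 2006, p3)}
Projecting to genre, year (12 duplicate(s) eliminated): {(hr, 1999), (k1, 2007), (k2, 1982), (p2, 1991), (p3, 1995), (p3, 2006)}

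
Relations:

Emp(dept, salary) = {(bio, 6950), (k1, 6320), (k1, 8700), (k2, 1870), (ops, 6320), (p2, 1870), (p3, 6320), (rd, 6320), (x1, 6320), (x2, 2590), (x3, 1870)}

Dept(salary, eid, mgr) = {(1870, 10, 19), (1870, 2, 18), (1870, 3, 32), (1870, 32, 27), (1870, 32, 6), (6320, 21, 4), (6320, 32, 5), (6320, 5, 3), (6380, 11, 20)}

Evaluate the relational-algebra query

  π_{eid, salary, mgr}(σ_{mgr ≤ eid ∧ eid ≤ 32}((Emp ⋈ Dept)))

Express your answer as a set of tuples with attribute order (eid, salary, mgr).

{(21, 6320, 4), (32, 1870, 27), (32, 1870, 6), (32, 6320, 5), (5, 6320, 3)}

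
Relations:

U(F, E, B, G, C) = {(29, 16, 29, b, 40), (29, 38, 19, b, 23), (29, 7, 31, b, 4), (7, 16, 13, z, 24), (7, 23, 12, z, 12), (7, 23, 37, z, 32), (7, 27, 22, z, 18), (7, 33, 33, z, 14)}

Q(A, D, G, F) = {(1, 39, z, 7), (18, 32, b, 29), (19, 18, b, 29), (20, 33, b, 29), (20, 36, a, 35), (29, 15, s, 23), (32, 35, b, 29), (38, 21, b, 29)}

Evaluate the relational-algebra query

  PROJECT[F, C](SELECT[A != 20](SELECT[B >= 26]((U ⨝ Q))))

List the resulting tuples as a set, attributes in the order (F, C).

{(29, 4), (29, 40), (7, 14), (7, 32)}

Joining U and Q on F, G yields {(29, 16, 29, b, 40, 18, 32), (29, 16, 29, b, 40, 19, 18), (29, 16, 29, b, 40, 20, 33), (29, 16, 29, b, 40, 32, 35), (29, 16, 29, b, 40, 38, 21), (29, 38, 19, b, 23, 18, 32), (29, 38, 19, b, 23, 19, 18), (29, 38, 19, b, 23, 20, 33), (29, 38, 19, b, 23, 32, 35), (29, 38, 19, b, 23, 38, 21), (29, 7, 31, b, 4, 18, 32), (29, 7, 31, b, 4, 19, 18), (29, 7, 31, b, 4, 20, 33), (29, 7, 31, b, 4, 32, 35), (29, 7, 31, b, 4, 38, 21), (7, 16, 13, z, 24, 1, 39), (7, 23, 12, z, 12, 1, 39), (7, 23, 37, z, 32, 1, 39), (7, 27, 22, z, 18, 1, 39), (7, 33, 33, z, 14, 1, 39)}.
Selection B >= 26: {(29, 16, 29, b, 40, 18, 32), (29, 16, 29, b, 40, 19, 18), (29, 16, 29, b, 40, 20, 33), (29, 16, 29, b, 40, 32, 35), (29, 16, 29, b, 40, 38, 21), (29, 7, 31, b, 4, 18, 32), (29, 7, 31, b, 4, 19, 18), (29, 7, 31, b, 4, 20, 33), (29, 7, 31, b, 4, 32, 35), (29, 7, 31, b, 4, 38, 21), (7, 23, 37, z, 32, 1, 39), (7, 33, 33, z, 14, 1, 39)}
Selection A != 20: {(29, 16, 29, b, 40, 18, 32), (29, 16, 29, b, 40, 19, 18), (29, 16, 29, b, 40, 32, 35), (29, 16, 29, b, 40, 38, 21), (29, 7, 31, b, 4, 18, 32), (29, 7, 31, b, 4, 19, 18), (29, 7, 31, b, 4, 32, 35), (29, 7, 31, b, 4, 38, 21), (7, 23, 37, z, 32, 1, 39), (7, 33, 33, z, 14, 1, 39)}
Keep only column(s) F, C (6 duplicate(s) eliminated): {(29, 4), (29, 40), (7, 14), (7, 32)}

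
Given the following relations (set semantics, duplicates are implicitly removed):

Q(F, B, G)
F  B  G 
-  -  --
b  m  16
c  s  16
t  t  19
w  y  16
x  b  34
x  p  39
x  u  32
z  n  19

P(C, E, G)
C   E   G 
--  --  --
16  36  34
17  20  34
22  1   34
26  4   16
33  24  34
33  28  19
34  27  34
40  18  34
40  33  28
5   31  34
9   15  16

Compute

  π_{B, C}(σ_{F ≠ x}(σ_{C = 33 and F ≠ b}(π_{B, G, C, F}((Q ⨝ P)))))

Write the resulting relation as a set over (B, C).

Joining Q and P on G yields {(b, m, 16, 26, 4), (b, m, 16, 9, 15), (c, s, 16, 26, 4), (c, s, 16, 9, 15), (t, t, 19, 33, 28), (w, y, 16, 26, 4), (w, y, 16, 9, 15), (x, b, 34, 16, 36), (x, b, 34, 17, 20), (x, b, 34, 22, 1), (x, b, 34, 33, 24), (x, b, 34, 34, 27), (x, b, 34, 40, 18), (x, b, 34, 5, 31), (z, n, 19, 33, 28)}.
π[B, G, C, F]: project onto (B, G, C, F) → {(b, 34, 16, x), (b, 34, 17, x), (b, 34, 22, x), (b, 34, 33, x), (b, 34, 34, x), (b, 34, 40, x), (b, 34, 5, x), (m, 16, 26, b), (m, 16, 9, b), (n, 19, 33, z), (s, 16, 26, c), (s, 16, 9, c), (t, 19, 33, t), (y, 16, 26, w), (y, 16, 9, w)}
Selection C = 33 and F ≠ b: {(b, 34, 33, x), (n, 19, 33, z), (t, 19, 33, t)}
Selection F ≠ x: {(n, 19, 33, z), (t, 19, 33, t)}
π[B, C]: project onto (B, C) → {(n, 33), (t, 33)}

{(n, 33), (t, 33)}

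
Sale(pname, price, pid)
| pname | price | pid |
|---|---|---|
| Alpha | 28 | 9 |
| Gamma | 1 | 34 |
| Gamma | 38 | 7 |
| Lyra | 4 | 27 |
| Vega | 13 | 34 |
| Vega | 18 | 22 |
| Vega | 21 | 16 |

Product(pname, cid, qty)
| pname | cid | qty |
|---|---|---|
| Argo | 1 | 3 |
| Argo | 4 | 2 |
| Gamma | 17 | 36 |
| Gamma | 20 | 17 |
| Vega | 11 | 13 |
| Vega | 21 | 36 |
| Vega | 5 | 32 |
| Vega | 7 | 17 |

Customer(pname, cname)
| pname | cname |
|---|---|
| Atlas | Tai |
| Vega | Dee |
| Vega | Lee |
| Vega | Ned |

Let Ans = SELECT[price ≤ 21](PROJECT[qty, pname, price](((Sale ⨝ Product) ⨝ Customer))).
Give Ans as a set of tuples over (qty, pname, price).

{(13, Vega, 13), (13, Vega, 18), (13, Vega, 21), (17, Vega, 13), (17, Vega, 18), (17, Vega, 21), (32, Vega, 13), (32, Vega, 18), (32, Vega, 21), (36, Vega, 13), (36, Vega, 18), (36, Vega, 21)}

Natural join on pname: {(Gamma, 1, 34, 17, 36), (Gamma, 1, 34, 20, 17), (Gamma, 38, 7, 17, 36), (Gamma, 38, 7, 20, 17), (Vega, 13, 34, 11, 13), (Vega, 13, 34, 21, 36), (Vega, 13, 34, 5, 32), (Vega, 13, 34, 7, 17), (Vega, 18, 22, 11, 13), (Vega, 18, 22, 21, 36), (Vega, 18, 22, 5, 32), (Vega, 18, 22, 7, 17), (Vega, 21, 16, 11, 13), (Vega, 21, 16, 21, 36), (Vega, 21, 16, 5, 32), (Vega, 21, 16, 7, 17)}
Natural join on pname: {(Vega, 13, 34, 11, 13, Dee), (Vega, 13, 34, 11, 13, Lee), (Vega, 13, 34, 11, 13, Ned), (Vega, 13, 34, 21, 36, Dee), (Vega, 13, 34, 21, 36, Lee), (Vega, 13, 34, 21, 36, Ned), (Vega, 13, 34, 5, 32, Dee), (Vega, 13, 34, 5, 32, Lee), (Vega, 13, 34, 5, 32, Ned), (Vega, 13, 34, 7, 17, Dee), (Vega, 13, 34, 7, 17, Lee), (Vega, 13, 34, 7, 17, Ned), (Vega, 18, 22, 11, 13, Dee), (Vega, 18, 22, 11, 13, Lee), (Vega, 18, 22, 11, 13, Ned), (Vega, 18, 22, 21, 36, Dee), (Vega, 18, 22, 21, 36, Lee), (Vega, 18, 22, 21, 36, Ned), (Vega, 18, 22, 5, 32, Dee), (Vega, 18, 22, 5, 32, Lee), (Vega, 18, 22, 5, 32, Ned), (Vega, 18, 22, 7, 17, Dee), (Vega, 18, 22, 7, 17, Lee), (Vega, 18, 22, 7, 17, Ned), (Vega, 21, 16, 11, 13, Dee), (Vega, 21, 16, 11, 13, Lee), (Vega, 21, 16, 11, 13, Ned), (Vega, 21, 16, 21, 36, Dee), (Vega, 21, 16, 21, 36, Lee), (Vega, 21, 16, 21, 36, Ned), (Vega, 21, 16, 5, 32, Dee), (Vega, 21, 16, 5, 32, Lee), (Vega, 21, 16, 5, 32, Ned), (Vega, 21, 16, 7, 17, Dee), (Vega, 21, 16, 7, 17, Lee), (Vega, 21, 16, 7, 17, Ned)}
Projecting to qty, pname, price (24 duplicate(s) eliminated): {(13, Vega, 13), (13, Vega, 18), (13, Vega, 21), (17, Vega, 13), (17, Vega, 18), (17, Vega, 21), (32, Vega, 13), (32, Vega, 18), (32, Vega, 21), (36, Vega, 13), (36, Vega, 18), (36, Vega, 21)}
Selection price ≤ 21: {(13, Vega, 13), (13, Vega, 18), (13, Vega, 21), (17, Vega, 13), (17, Vega, 18), (17, Vega, 21), (32, Vega, 13), (32, Vega, 18), (32, Vega, 21), (36, Vega, 13), (36, Vega, 18), (36, Vega, 21)}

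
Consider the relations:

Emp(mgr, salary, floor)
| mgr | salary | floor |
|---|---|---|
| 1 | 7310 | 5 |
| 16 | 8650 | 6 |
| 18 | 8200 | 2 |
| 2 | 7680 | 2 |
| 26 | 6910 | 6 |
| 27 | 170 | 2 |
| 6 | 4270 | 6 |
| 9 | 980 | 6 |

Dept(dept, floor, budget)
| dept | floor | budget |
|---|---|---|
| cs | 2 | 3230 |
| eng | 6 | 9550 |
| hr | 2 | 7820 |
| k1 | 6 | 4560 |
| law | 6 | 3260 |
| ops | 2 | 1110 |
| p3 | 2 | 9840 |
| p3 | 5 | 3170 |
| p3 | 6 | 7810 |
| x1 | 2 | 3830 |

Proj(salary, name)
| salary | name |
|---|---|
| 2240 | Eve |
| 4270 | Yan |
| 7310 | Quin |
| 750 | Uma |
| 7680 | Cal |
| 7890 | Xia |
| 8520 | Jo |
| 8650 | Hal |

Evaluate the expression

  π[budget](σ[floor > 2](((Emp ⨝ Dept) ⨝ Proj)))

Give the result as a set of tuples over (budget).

{3170, 3260, 4560, 7810, 9550}

Emp ⋈ Dept (natural join on floor): {(1, 7310, 5, p3, 3170), (16, 8650, 6, eng, 9550), (16, 8650, 6, k1, 4560), (16, 8650, 6, law, 3260), (16, 8650, 6, p3, 7810), (18, 8200, 2, cs, 3230), (18, 8200, 2, hr, 7820), (18, 8200, 2, ops, 1110), (18, 8200, 2, p3, 9840), (18, 8200, 2, x1, 3830), (2, 7680, 2, cs, 3230), (2, 7680, 2, hr, 7820), (2, 7680, 2, ops, 1110), (2, 7680, 2, p3, 9840), (2, 7680, 2, x1, 3830), (26, 6910, 6, eng, 9550), (26, 6910, 6, k1, 4560), (26, 6910, 6, law, 3260), (26, 6910, 6, p3, 7810), (27, 170, 2, cs, 3230), (27, 170, 2, hr, 7820), (27, 170, 2, ops, 1110), (27, 170, 2, p3, 9840), (27, 170, 2, x1, 3830), (6, 4270, 6, eng, 9550), (6, 4270, 6, k1, 4560), (6, 4270, 6, law, 3260), (6, 4270, 6, p3, 7810), (9, 980, 6, eng, 9550), (9, 980, 6, k1, 4560), (9, 980, 6, law, 3260), (9, 980, 6, p3, 7810)}
(Emp ⨝ Dept) ⋈ Proj (natural join on salary): {(1, 7310, 5, p3, 3170, Quin), (16, 8650, 6, eng, 9550, Hal), (16, 8650, 6, k1, 4560, Hal), (16, 8650, 6, law, 3260, Hal), (16, 8650, 6, p3, 7810, Hal), (2, 7680, 2, cs, 3230, Cal), (2, 7680, 2, hr, 7820, Cal), (2, 7680, 2, ops, 1110, Cal), (2, 7680, 2, p3, 9840, Cal), (2, 7680, 2, x1, 3830, Cal), (6, 4270, 6, eng, 9550, Yan), (6, 4270, 6, k1, 4560, Yan), (6, 4270, 6, law, 3260, Yan), (6, 4270, 6, p3, 7810, Yan)}
σ[floor > 2]: keep tuples satisfying floor > 2 → {(1, 7310, 5, p3, 3170, Quin), (16, 8650, 6, eng, 9550, Hal), (16, 8650, 6, k1, 4560, Hal), (16, 8650, 6, law, 3260, Hal), (16, 8650, 6, p3, 7810, Hal), (6, 4270, 6, eng, 9550, Yan), (6, 4270, 6, k1, 4560, Yan), (6, 4270, 6, law, 3260, Yan), (6, 4270, 6, p3, 7810, Yan)}
π_{budget} gives {3170, 3260, 4560, 7810, 9550} (4 duplicate(s) eliminated).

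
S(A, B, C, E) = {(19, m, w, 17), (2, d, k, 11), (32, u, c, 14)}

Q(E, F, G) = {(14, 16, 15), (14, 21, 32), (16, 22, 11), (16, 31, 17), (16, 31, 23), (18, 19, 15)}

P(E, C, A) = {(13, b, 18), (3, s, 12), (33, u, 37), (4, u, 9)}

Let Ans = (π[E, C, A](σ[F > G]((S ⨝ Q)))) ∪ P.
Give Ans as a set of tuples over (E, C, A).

S ⋈ Q (natural join on E): {(32, u, c, 14, 16, 15), (32, u, c, 14, 21, 32)}
Selection F > G: {(32, u, c, 14, 16, 15)}
π[E, C, A]: project onto (E, C, A) → {(14, c, 32)}
Union: {(14, c, 32)} with {(13, b, 18), (3, s, 12), (33, u, 37), (4, u, 9)} → {(13, b, 18), (14, c, 32), (3, s, 12), (33, u, 37), (4, u, 9)}

{(13, b, 18), (14, c, 32), (3, s, 12), (33, u, 37), (4, u, 9)}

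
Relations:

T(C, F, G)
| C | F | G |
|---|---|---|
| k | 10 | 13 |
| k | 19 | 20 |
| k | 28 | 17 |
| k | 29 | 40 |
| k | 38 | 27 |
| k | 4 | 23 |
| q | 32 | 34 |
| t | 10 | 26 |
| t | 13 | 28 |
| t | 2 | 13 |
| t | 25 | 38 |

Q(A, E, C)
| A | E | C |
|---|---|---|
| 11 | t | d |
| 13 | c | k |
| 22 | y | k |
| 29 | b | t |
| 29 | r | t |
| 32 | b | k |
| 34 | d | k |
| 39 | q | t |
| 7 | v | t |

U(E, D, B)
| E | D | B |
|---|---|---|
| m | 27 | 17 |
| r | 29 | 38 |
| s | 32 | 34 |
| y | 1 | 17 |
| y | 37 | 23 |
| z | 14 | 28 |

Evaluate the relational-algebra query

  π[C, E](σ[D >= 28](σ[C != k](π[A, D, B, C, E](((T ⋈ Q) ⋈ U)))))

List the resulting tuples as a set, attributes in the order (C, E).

{(t, r)}

Joining T and Q on C yields {(k, 10, 13, 13, c), (k, 10, 13, 22, y), (k, 10, 13, 32, b), (k, 10, 13, 34, d), (k, 19, 20, 13, c), (k, 19, 20, 22, y), (k, 19, 20, 32, b), (k, 19, 20, 34, d), (k, 28, 17, 13, c), (k, 28, 17, 22, y), (k, 28, 17, 32, b), (k, 28, 17, 34, d), (k, 29, 40, 13, c), (k, 29, 40, 22, y), (k, 29, 40, 32, b), (k, 29, 40, 34, d), (k, 38, 27, 13, c), (k, 38, 27, 22, y), (k, 38, 27, 32, b), (k, 38, 27, 34, d), (k, 4, 23, 13, c), (k, 4, 23, 22, y), (k, 4, 23, 32, b), (k, 4, 23, 34, d), (t, 10, 26, 29, b), (t, 10, 26, 29, r), (t, 10, 26, 39, q), (t, 10, 26, 7, v), (t, 13, 28, 29, b), (t, 13, 28, 29, r), (t, 13, 28, 39, q), (t, 13, 28, 7, v), (t, 2, 13, 29, b), (t, 2, 13, 29, r), (t, 2, 13, 39, q), (t, 2, 13, 7, v), (t, 25, 38, 29, b), (t, 25, 38, 29, r), (t, 25, 38, 39, q), (t, 25, 38, 7, v)}.
Joining (T ⋈ Q) and U on E yields {(k, 10, 13, 22, y, 1, 17), (k, 10, 13, 22, y, 37, 23), (k, 19, 20, 22, y, 1, 17), (k, 19, 20, 22, y, 37, 23), (k, 28, 17, 22, y, 1, 17), (k, 28, 17, 22, y, 37, 23), (k, 29, 40, 22, y, 1, 17), (k, 29, 40, 22, y, 37, 23), (k, 38, 27, 22, y, 1, 17), (k, 38, 27, 22, y, 37, 23), (k, 4, 23, 22, y, 1, 17), (k, 4, 23, 22, y, 37, 23), (t, 10, 26, 29, r, 29, 38), (t, 13, 28, 29, r, 29, 38), (t, 2, 13, 29, r, 29, 38), (t, 25, 38, 29, r, 29, 38)}.
π_{A, D, B, C, E} gives {(22, 1, 17, k, y), (22, 37, 23, k, y), (29, 29, 38, t, r)} (13 duplicate(s) eliminated).
Selection C != k: {(29, 29, 38, t, r)}
Selection D >= 28: {(29, 29, 38, t, r)}
π_{C, E} gives {(t, r)}.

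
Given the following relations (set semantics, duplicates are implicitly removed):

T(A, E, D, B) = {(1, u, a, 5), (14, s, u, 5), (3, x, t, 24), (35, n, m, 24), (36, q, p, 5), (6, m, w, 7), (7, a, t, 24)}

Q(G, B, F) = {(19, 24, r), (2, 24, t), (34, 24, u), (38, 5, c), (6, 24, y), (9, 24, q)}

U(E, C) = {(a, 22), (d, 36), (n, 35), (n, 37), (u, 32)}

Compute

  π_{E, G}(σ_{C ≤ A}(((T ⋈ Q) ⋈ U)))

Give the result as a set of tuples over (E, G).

Joining T and Q on B yields {(1, u, a, 5, 38, c), (14, s, u, 5, 38, c), (3, x, t, 24, 19, r), (3, x, t, 24, 2, t), (3, x, t, 24, 34, u), (3, x, t, 24, 6, y), (3, x, t, 24, 9, q), (35, n, m, 24, 19, r), (35, n, m, 24, 2, t), (35, n, m, 24, 34, u), (35, n, m, 24, 6, y), (35, n, m, 24, 9, q), (36, q, p, 5, 38, c), (7, a, t, 24, 19, r), (7, a, t, 24, 2, t), (7, a, t, 24, 34, u), (7, a, t, 24, 6, y), (7, a, t, 24, 9, q)}.
Joining (T ⋈ Q) and U on E yields {(1, u, a, 5, 38, c, 32), (35, n, m, 24, 19, r, 35), (35, n, m, 24, 19, r, 37), (35, n, m, 24, 2, t, 35), (35, n, m, 24, 2, t, 37), (35, n, m, 24, 34, u, 35), (35, n, m, 24, 34, u, 37), (35, n, m, 24, 6, y, 35), (35, n, m, 24, 6, y, 37), (35, n, m, 24, 9, q, 35), (35, n, m, 24, 9, q, 37), (7, a, t, 24, 19, r, 22), (7, a, t, 24, 2, t, 22), (7, a, t, 24, 34, u, 22), (7, a, t, 24, 6, y, 22), (7, a, t, 24, 9, q, 22)}.
Apply σ_{C ≤ A}; surviving tuples: {(35, n, m, 24, 19, r, 35), (35, n, m, 24, 2, t, 35), (35, n, m, 24, 34, u, 35), (35, n, m, 24, 6, y, 35), (35, n, m, 24, 9, q, 35)}
π_{E, G} gives {(n, 19), (n, 2), (n, 34), (n, 6), (n, 9)}.

{(n, 19), (n, 2), (n, 34), (n, 6), (n, 9)}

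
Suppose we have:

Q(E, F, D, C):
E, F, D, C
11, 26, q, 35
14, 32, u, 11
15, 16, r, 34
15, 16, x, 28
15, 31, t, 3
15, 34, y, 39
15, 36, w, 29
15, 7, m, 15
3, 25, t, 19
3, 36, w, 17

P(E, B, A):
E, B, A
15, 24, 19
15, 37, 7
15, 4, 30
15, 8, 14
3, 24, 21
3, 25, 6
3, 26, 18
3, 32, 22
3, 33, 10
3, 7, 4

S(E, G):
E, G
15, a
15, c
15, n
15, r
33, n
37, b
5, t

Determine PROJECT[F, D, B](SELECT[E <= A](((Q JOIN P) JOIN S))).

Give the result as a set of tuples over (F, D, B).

{(16, r, 24), (16, r, 4), (16, x, 24), (16, x, 4), (31, t, 24), (31, t, 4), (34, y, 24), (34, y, 4), (36, w, 24), (36, w, 4), (7, m, 24), (7, m, 4)}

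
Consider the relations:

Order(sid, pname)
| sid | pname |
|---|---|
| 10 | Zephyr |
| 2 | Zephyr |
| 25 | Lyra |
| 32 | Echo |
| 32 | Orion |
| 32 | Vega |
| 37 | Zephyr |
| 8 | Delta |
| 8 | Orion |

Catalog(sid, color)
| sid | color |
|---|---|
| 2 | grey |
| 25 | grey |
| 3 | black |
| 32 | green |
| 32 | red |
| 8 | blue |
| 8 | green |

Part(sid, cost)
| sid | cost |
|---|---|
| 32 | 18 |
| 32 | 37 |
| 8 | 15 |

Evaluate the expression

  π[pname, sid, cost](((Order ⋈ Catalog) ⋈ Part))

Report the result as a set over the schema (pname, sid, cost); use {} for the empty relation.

{(Delta, 8, 15), (Echo, 32, 18), (Echo, 32, 37), (Orion, 32, 18), (Orion, 32, 37), (Orion, 8, 15), (Vega, 32, 18), (Vega, 32, 37)}

Joining Order and Catalog on sid yields {(2, Zephyr, grey), (25, Lyra, grey), (32, Echo, green), (32, Echo, red), (32, Orion, green), (32, Orion, red), (32, Vega, green), (32, Vega, red), (8, Delta, blue), (8, Delta, green), (8, Orion, blue), (8, Orion, green)}.
Joining (Order ⋈ Catalog) and Part on sid yields {(32, Echo, green, 18), (32, Echo, green, 37), (32, Echo, red, 18), (32, Echo, red, 37), (32, Orion, green, 18), (32, Orion, green, 37), (32, Orion, red, 18), (32, Orion, red, 37), (32, Vega, green, 18), (32, Vega, green, 37), (32, Vega, red, 18), (32, Vega, red, 37), (8, Delta, blue, 15), (8, Delta, green, 15), (8, Orion, blue, 15), (8, Orion, green, 15)}.
Keep only column(s) pname, sid, cost (8 duplicate(s) eliminated): {(Delta, 8, 15), (Echo, 32, 18), (Echo, 32, 37), (Orion, 32, 18), (Orion, 32, 37), (Orion, 8, 15), (Vega, 32, 18), (Vega, 32, 37)}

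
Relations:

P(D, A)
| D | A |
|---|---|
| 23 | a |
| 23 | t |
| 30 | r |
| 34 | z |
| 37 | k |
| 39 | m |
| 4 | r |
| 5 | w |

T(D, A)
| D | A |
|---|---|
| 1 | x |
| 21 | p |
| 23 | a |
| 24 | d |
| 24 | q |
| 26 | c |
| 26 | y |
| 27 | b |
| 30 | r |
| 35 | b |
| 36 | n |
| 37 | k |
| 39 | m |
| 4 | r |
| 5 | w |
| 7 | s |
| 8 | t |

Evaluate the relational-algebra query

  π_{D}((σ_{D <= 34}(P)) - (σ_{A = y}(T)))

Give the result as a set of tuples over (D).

{23, 30, 34, 4, 5}

σ[D <= 34]: keep tuples satisfying D <= 34 → {(23, a), (23, t), (30, r), (34, z), (4, r), (5, w)}
σ[A = y]: keep tuples satisfying A = y → {(26, y)}
Set difference of the two operands is {(23, a), (23, t), (30, r), (34, z), (4, r), (5, w)}.
Projecting to D (1 duplicate(s) eliminated): {23, 30, 34, 4, 5}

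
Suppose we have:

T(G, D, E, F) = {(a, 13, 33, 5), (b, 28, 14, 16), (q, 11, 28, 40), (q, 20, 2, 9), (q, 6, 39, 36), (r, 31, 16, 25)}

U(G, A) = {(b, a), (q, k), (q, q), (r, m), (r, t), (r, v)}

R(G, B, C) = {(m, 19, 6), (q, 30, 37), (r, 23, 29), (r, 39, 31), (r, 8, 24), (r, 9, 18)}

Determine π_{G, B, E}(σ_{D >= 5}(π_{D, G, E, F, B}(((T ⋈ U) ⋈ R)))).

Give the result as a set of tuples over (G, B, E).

T ⋈ U (natural join on G): {(b, 28, 14, 16, a), (q, 11, 28, 40, k), (q, 11, 28, 40, q), (q, 20, 2, 9, k), (q, 20, 2, 9, q), (q, 6, 39, 36, k), (q, 6, 39, 36, q), (r, 31, 16, 25, m), (r, 31, 16, 25, t), (r, 31, 16, 25, v)}
(T ⋈ U) ⋈ R (natural join on G): {(q, 11, 28, 40, k, 30, 37), (q, 11, 28, 40, q, 30, 37), (q, 20, 2, 9, k, 30, 37), (q, 20, 2, 9, q, 30, 37), (q, 6, 39, 36, k, 30, 37), (q, 6, 39, 36, q, 30, 37), (r, 31, 16, 25, m, 23, 29), (r, 31, 16, 25, m, 39, 31), (r, 31, 16, 25, m, 8, 24), (r, 31, 16, 25, m, 9, 18), (r, 31, 16, 25, t, 23, 29), (r, 31, 16, 25, t, 39, 31), (r, 31, 16, 25, t, 8, 24), (r, 31, 16, 25, t, 9, 18), (r, 31, 16, 25, v, 23, 29), (r, 31, 16, 25, v, 39, 31), (r, 31, 16, 25, v, 8, 24), (r, 31, 16, 25, v, 9, 18)}
Keep only column(s) D, G, E, F, B (11 duplicate(s) eliminated): {(11, q, 28, 40, 30), (20, q, 2, 9, 30), (31, r, 16, 25, 23), (31, r, 16, 25, 39), (31, r, 16, 25, 8), (31, r, 16, 25, 9), (6, q, 39, 36, 30)}
Apply σ_{D >= 5}; surviving tuples: {(11, q, 28, 40, 30), (20, q, 2, 9, 30), (31, r, 16, 25, 23), (31, r, 16, 25, 39), (31, r, 16, 25, 8), (31, r, 16, 25, 9), (6, q, 39, 36, 30)}
Keep only column(s) G, B, E: {(q, 30, 2), (q, 30, 28), (q, 30, 39), (r, 23, 16), (r, 39, 16), (r, 8, 16), (r, 9, 16)}

{(q, 30, 2), (q, 30, 28), (q, 30, 39), (r, 23, 16), (r, 39, 16), (r, 8, 16), (r, 9, 16)}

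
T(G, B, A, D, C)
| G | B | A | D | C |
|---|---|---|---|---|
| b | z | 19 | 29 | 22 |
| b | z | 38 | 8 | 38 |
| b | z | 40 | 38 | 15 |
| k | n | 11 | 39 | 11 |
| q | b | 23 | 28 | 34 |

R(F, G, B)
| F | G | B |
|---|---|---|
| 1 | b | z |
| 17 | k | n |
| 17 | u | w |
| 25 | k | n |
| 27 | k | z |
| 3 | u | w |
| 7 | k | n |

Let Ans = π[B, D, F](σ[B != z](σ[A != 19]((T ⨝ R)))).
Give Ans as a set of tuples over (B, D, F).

{(n, 39, 17), (n, 39, 25), (n, 39, 7)}

Joining T and R on G, B yields {(b, z, 19, 29, 22, 1), (b, z, 38, 8, 38, 1), (b, z, 40, 38, 15, 1), (k, n, 11, 39, 11, 17), (k, n, 11, 39, 11, 25), (k, n, 11, 39, 11, 7)}.
σ[A != 19]: keep tuples satisfying A != 19 → {(b, z, 38, 8, 38, 1), (b, z, 40, 38, 15, 1), (k, n, 11, 39, 11, 17), (k, n, 11, 39, 11, 25), (k, n, 11, 39, 11, 7)}
σ[B != z]: keep tuples satisfying B != z → {(k, n, 11, 39, 11, 17), (k, n, 11, 39, 11, 25), (k, n, 11, 39, 11, 7)}
Projecting to B, D, F: {(n, 39, 17), (n, 39, 25), (n, 39, 7)}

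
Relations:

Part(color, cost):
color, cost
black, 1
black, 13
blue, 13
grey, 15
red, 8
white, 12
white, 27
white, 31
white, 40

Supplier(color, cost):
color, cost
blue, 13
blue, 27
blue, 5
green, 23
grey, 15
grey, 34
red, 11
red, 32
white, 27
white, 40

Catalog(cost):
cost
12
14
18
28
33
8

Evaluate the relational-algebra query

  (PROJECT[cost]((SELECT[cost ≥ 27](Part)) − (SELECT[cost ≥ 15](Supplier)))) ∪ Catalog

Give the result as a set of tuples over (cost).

{12, 14, 18, 28, 31, 33, 8}

Selection cost ≥ 27: {(white, 27), (white, 31), (white, 40)}
Selection cost ≥ 15: {(blue, 27), (green, 23), (grey, 15), (grey, 34), (red, 32), (white, 27), (white, 40)}
Difference: {(white, 27), (white, 31), (white, 40)} with {(blue, 27), (green, 23), (grey, 15), (grey, 34), (red, 32), (white, 27), (white, 40)} → {(white, 31)}
π[cost]: project onto (cost) → {31}
Union: {31} with {12, 14, 18, 28, 33, 8} → {12, 14, 18, 28, 31, 33, 8}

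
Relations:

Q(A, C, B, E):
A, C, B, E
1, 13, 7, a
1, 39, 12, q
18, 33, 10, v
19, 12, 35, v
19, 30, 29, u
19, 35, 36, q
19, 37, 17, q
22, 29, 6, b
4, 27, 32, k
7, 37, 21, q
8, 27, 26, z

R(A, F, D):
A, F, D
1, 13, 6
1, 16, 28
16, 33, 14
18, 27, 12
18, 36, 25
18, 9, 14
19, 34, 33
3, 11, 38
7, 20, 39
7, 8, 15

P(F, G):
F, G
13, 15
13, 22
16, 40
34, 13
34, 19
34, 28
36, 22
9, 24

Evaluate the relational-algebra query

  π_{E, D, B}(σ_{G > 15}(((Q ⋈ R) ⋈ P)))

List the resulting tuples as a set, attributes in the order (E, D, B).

Natural join on A: {(1, 13, 7, a, 13, 6), (1, 13, 7, a, 16, 28), (1, 39, 12, q, 13, 6), (1, 39, 12, q, 16, 28), (18, 33, 10, v, 27, 12), (18, 33, 10, v, 36, 25), (18, 33, 10, v, 9, 14), (19, 12, 35, v, 34, 33), (19, 30, 29, u, 34, 33), (19, 35, 36, q, 34, 33), (19, 37, 17, q, 34, 33), (7, 37, 21, q, 20, 39), (7, 37, 21, q, 8, 15)}
Natural join on F: {(1, 13, 7, a, 13, 6, 15), (1, 13, 7, a, 13, 6, 22), (1, 13, 7, a, 16, 28, 40), (1, 39, 12, q, 13, 6, 15), (1, 39, 12, q, 13, 6, 22), (1, 39, 12, q, 16, 28, 40), (18, 33, 10, v, 36, 25, 22), (18, 33, 10, v, 9, 14, 24), (19, 12, 35, v, 34, 33, 13), (19, 12, 35, v, 34, 33, 19), (19, 12, 35, v, 34, 33, 28), (19, 30, 29, u, 34, 33, 13), (19, 30, 29, u, 34, 33, 19), (19, 30, 29, u, 34, 33, 28), (19, 35, 36, q, 34, 33, 13), (19, 35, 36, q, 34, 33, 19), (19, 35, 36, q, 34, 33, 28), (19, 37, 17, q, 34, 33, 13), (19, 37, 17, q, 34, 33, 19), (19, 37, 17, q, 34, 33, 28)}
Selection G > 15: {(1, 13, 7, a, 13, 6, 22), (1, 13, 7, a, 16, 28, 40), (1, 39, 12, q, 13, 6, 22), (1, 39, 12, q, 16, 28, 40), (18, 33, 10, v, 36, 25, 22), (18, 33, 10, v, 9, 14, 24), (19, 12, 35, v, 34, 33, 19), (19, 12, 35, v, 34, 33, 28), (19, 30, 29, u, 34, 33, 19), (19, 30, 29, u, 34, 33, 28), (19, 35, 36, q, 34, 33, 19), (19, 35, 36, q, 34, 33, 28), (19, 37, 17, q, 34, 33, 19), (19, 37, 17, q, 34, 33, 28)}
π[E, D, B]: project onto (E, D, B) (4 duplicate(s) eliminated) → {(a, 28, 7), (a, 6, 7), (q, 28, 12), (q, 33, 17), (q, 33, 36), (q, 6, 12), (u, 33, 29), (v, 14, 10), (v, 25, 10), (v, 33, 35)}

{(a, 28, 7), (a, 6, 7), (q, 28, 12), (q, 33, 17), (q, 33, 36), (q, 6, 12), (u, 33, 29), (v, 14, 10), (v, 25, 10), (v, 33, 35)}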